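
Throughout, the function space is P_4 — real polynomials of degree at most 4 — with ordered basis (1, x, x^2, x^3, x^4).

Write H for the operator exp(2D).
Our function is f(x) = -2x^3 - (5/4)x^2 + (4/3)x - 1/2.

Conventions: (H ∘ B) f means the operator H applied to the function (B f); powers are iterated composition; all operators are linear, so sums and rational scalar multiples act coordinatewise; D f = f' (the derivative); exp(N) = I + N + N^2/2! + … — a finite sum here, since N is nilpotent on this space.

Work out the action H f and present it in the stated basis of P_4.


order-1 term: -12x^2 - 5x + 8/3
order-2 term: -24x - 5
order-3 term: -16
the series for exp(2D) f terminates at order 3
exp(2D) f = -2x^3 - (53/4)x^2 - (83/3)x - 113/6

the image equals g(x) = -2x^3 - (53/4)x^2 - (83/3)x - 113/6


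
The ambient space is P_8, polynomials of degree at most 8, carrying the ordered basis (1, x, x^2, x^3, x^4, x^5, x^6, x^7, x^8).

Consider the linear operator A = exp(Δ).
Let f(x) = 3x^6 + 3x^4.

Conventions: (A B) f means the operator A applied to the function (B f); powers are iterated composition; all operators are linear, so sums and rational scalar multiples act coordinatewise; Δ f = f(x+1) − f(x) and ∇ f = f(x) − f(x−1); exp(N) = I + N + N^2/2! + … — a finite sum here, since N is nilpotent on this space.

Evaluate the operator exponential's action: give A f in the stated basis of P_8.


the result is g(x) = 3x^6 + 18x^5 + 93x^4 + 312x^3 + 711x^2 + 996x + 654

order-1 term: 18x^5 + 45x^4 + 72x^3 + 63x^2 + 30x + 6
order-2 term: 45x^4 + 180x^3 + 333x^2 + 306x + 114
order-3 term: 60x^3 + 270x^2 + 462x + 288
order-4 term: 45x^2 + 180x + 198
order-5 term: 18x + 45
order-6 term: 3
the series for exp(Δ) f terminates at order 6
exp(Δ) f = 3x^6 + 18x^5 + 93x^4 + 312x^3 + 711x^2 + 996x + 654


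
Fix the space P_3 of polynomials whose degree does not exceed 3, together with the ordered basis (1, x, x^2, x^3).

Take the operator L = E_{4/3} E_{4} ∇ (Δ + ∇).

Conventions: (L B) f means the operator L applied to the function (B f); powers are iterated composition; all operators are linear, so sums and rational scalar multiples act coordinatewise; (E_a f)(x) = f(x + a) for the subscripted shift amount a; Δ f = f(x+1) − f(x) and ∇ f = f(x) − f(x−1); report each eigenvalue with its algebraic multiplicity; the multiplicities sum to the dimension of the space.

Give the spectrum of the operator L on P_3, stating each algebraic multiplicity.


image of 1: 0
image of x: 0
image of x^2: 4
image of x^3: 12x + 58
the matrix is upper triangular; its diagonal is (0, 0, 0, 0)
for a triangular matrix the eigenvalues are the diagonal entries, with algebraic multiplicity their repetition count

λ = 0 (multiplicity 4)


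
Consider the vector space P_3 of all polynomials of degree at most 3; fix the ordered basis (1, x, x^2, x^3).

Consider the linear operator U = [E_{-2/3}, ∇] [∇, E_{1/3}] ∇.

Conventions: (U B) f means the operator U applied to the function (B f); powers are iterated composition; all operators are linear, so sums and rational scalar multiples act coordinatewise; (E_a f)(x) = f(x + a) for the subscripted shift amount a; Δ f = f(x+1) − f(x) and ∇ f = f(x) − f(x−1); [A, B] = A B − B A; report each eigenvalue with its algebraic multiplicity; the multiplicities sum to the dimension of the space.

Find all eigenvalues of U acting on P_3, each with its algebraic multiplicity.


image of 1: 0
image of x: 0
image of x^2: 0
image of x^3: 0
the matrix is upper triangular; its diagonal is (0, 0, 0, 0)
for a triangular matrix the eigenvalues are the diagonal entries, with algebraic multiplicity their repetition count

λ = 0 (multiplicity 4)


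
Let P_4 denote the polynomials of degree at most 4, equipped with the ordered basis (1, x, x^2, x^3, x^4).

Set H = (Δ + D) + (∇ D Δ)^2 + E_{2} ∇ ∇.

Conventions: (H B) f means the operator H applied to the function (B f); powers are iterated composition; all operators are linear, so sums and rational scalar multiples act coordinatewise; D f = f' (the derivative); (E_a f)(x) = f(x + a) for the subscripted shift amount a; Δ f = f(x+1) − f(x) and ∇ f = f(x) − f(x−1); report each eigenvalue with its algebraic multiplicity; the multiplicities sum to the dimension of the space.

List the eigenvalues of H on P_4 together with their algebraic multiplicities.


image of 1: 0
image of x: 2
image of x^2: 4x + 3
image of x^3: 6x^2 + 9x + 7
image of x^4: 8x^3 + 18x^2 + 28x + 15
the matrix is upper triangular; its diagonal is (0, 0, 0, 0, 0)
for a triangular matrix the eigenvalues are the diagonal entries, with algebraic multiplicity their repetition count

λ = 0 (multiplicity 5)


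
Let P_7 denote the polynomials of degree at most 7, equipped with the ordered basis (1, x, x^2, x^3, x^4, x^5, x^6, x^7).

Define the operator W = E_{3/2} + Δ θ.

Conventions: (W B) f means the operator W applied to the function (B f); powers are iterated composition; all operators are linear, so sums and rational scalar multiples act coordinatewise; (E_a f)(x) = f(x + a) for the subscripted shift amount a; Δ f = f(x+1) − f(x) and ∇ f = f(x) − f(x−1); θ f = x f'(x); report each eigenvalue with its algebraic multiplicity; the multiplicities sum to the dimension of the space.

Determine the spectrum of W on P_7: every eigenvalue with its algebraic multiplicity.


λ = 1 (multiplicity 8)

image of 1: 1
image of x: x + 5/2
image of x^2: x^2 + 7x + 17/4
image of x^3: x^3 + (27/2)x^2 + (63/4)x + 51/8
image of x^4: x^4 + 22x^3 + (75/2)x^2 + (59/2)x + 145/16
image of x^5: x^5 + (65/2)x^4 + (145/2)x^3 + (335/4)x^2 + (805/16)x + 403/32
image of x^6: x^6 + 45x^5 + (495/4)x^4 + (375/2)x^3 + (2655/16)x^2 + (1305/16)x + 1113/64
image of x^7: x^7 + (119/2)x^6 + (777/4)x^5 + (2905/8)x^4 + (6755/16)x^3 + (9807/32)x^2 + (8239/64)x + 3083/128
the matrix is upper triangular; its diagonal is (1, 1, 1, 1, 1, 1, 1, 1)
for a triangular matrix the eigenvalues are the diagonal entries, with algebraic multiplicity their repetition count


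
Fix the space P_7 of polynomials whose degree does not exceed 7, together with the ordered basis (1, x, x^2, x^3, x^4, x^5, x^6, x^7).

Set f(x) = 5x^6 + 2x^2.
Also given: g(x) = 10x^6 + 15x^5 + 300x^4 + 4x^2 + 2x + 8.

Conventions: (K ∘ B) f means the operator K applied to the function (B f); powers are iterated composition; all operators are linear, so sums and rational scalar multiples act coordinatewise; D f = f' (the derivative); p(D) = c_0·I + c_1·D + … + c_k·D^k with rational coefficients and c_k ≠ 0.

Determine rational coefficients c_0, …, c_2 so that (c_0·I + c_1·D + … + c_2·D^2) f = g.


D^0 f = 5x^6 + 2x^2
D^1 f = 30x^5 + 4x
D^2 f = 150x^4 + 4
matching coefficients of g against c_0 f + c_1 Df + … from the top degree down determines the c_i
solution: c_0 = 2, c_1 = 1/2, c_2 = 2

p(D) = 2·I + (1/2)·D + 2·D^2, i.e. c_0 = 2, c_1 = 1/2, c_2 = 2


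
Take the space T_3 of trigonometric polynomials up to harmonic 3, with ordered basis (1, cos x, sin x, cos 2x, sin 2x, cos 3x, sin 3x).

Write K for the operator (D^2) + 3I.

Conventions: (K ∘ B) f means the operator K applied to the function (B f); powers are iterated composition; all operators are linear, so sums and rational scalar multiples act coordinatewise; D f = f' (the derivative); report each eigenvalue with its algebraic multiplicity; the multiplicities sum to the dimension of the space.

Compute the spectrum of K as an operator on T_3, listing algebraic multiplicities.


image of 1: 3
image of cos x: 2cos x
image of sin x: 2sin x
image of cos 2x: -cos 2x
image of sin 2x: -sin 2x
image of cos 3x: -6cos 3x
image of sin 3x: -6sin 3x
the matrix is diagonal; its diagonal is (3, 2, 2, -1, -1, -6, -6)
for a triangular matrix the eigenvalues are the diagonal entries, with algebraic multiplicity their repetition count

λ = -6 (multiplicity 2), λ = -1 (multiplicity 2), λ = 2 (multiplicity 2), λ = 3 (multiplicity 1)


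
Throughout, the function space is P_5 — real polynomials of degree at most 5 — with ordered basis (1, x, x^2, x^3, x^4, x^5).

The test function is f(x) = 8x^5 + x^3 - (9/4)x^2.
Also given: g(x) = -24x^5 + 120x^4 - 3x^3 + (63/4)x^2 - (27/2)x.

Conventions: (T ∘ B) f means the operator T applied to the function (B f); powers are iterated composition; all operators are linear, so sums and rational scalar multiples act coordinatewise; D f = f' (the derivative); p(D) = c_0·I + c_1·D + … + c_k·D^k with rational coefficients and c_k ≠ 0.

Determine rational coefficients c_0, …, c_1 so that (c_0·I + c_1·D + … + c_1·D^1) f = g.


D^0 f = 8x^5 + x^3 - (9/4)x^2
D^1 f = 40x^4 + 3x^2 - (9/2)x
matching coefficients of g against c_0 f + c_1 Df + … from the top degree down determines the c_i
solution: c_0 = -3, c_1 = 3

p(D) = -3·I + 3·D, i.e. c_0 = -3, c_1 = 3


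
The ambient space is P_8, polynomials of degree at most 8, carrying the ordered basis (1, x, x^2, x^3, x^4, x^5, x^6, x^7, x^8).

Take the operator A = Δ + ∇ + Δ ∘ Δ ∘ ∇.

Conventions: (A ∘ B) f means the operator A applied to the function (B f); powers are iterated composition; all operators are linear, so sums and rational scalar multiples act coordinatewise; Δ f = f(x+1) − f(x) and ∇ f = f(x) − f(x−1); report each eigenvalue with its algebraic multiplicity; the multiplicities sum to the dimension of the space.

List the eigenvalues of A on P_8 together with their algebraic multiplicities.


image of 1: 0
image of x: 2
image of x^2: 4x
image of x^3: 6x^2 + 8
image of x^4: 8x^3 + 32x + 12
image of x^5: 10x^4 + 80x^2 + 60x + 32
image of x^6: 12x^5 + 160x^3 + 180x^2 + 192x + 60
image of x^7: 14x^6 + 280x^4 + 420x^3 + 672x^2 + 420x + 128
image of x^8: 16x^7 + 448x^5 + 840x^4 + 1792x^3 + 1680x^2 + 1024x + 252
the matrix is upper triangular; its diagonal is (0, 0, 0, 0, 0, 0, 0, 0, 0)
for a triangular matrix the eigenvalues are the diagonal entries, with algebraic multiplicity their repetition count

λ = 0 (multiplicity 9)


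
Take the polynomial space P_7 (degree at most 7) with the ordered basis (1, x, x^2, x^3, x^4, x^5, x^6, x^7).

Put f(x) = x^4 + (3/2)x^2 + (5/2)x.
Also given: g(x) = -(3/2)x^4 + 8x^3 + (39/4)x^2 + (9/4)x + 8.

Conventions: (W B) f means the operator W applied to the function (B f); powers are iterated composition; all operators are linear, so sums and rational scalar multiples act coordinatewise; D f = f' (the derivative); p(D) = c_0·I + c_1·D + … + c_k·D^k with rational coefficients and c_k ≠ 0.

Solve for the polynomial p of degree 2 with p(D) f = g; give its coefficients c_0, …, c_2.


D^0 f = x^4 + (3/2)x^2 + (5/2)x
D^1 f = 4x^3 + 3x + 5/2
D^2 f = 12x^2 + 3
matching coefficients of g against c_0 f + c_1 Df + … from the top degree down determines the c_i
solution: c_0 = -3/2, c_1 = 2, c_2 = 1

p(D) = -(3/2)·I + 2·D + D^2, i.e. c_0 = -3/2, c_1 = 2, c_2 = 1


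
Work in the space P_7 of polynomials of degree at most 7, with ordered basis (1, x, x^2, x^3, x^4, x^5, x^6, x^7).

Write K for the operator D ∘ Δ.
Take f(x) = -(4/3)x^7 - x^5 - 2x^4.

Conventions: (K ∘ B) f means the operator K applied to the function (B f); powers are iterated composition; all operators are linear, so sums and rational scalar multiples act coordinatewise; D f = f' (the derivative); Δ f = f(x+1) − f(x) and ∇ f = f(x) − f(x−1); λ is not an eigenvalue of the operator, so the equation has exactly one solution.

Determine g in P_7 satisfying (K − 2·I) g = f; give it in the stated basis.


write g with unknown coordinates in the stated basis and equate coefficients in (K − 2·I) g = f
solving from the highest basis element down gives g = (2/3)x^7 + (29/2)x^5 + 36x^4 + (575/3)x^3 + (937/2)x^2 + 950x + 10399/12
check: K g = 28x^5 + 70x^4 + (1150/3)x^3 + 937x^2 + 1900x + 10399/6
so K g − 2·g = -(4/3)x^7 - x^5 - 2x^4 = f ✓

g(x) = (2/3)x^7 + (29/2)x^5 + 36x^4 + (575/3)x^3 + (937/2)x^2 + 950x + 10399/12


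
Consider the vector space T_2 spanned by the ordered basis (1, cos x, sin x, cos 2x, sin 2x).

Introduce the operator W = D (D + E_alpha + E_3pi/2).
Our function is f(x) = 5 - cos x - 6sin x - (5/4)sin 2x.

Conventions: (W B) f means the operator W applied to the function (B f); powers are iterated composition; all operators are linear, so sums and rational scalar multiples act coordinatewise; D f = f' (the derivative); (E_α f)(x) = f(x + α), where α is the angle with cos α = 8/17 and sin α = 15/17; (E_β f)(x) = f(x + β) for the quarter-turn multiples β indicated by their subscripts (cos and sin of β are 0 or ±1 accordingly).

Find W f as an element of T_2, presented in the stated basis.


g(x) = -(33/17)cos x + (98/17)sin x + (1125/289)cos 2x + (2045/289)sin 2x

D f = -6cos x + sin x - (5/2)cos 2x
E_alpha f = 5 - (98/17)cos x - (33/17)sin x - (300/289)cos 2x + (805/1156)sin 2x
E_3pi/2 f = 5 + 6cos x - sin x + (5/4)sin 2x
(D + E_alpha + E_3pi/2) f = 10 - (98/17)cos x - (33/17)sin x - (2045/578)cos 2x + (1125/578)sin 2x
D (D + E_alpha + E_3pi/2) f = -(33/17)cos x + (98/17)sin x + (1125/289)cos 2x + (2045/289)sin 2x


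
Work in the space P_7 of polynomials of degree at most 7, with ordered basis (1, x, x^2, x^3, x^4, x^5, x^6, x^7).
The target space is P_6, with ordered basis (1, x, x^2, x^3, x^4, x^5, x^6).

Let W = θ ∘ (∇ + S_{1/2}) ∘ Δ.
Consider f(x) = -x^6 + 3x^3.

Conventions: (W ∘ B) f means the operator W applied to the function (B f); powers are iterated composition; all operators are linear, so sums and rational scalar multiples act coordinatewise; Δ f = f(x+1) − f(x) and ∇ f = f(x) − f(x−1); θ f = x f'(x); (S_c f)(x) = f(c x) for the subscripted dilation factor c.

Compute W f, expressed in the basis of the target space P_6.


Δ f = -6x^5 - 15x^4 - 20x^3 - 6x^2 + 3x + 2
∇ Δ f = -30x^4 - 30x^2 + 18x - 2
S_{1/2} Δ f = -(3/16)x^5 - (15/16)x^4 - (5/2)x^3 - (3/2)x^2 + (3/2)x + 2
(∇ + S_{1/2}) Δ f = -(3/16)x^5 - (495/16)x^4 - (5/2)x^3 - (63/2)x^2 + (39/2)x
θ (∇ + S_{1/2}) Δ f = -(15/16)x^5 - (495/4)x^4 - (15/2)x^3 - 63x^2 + (39/2)x

the result is g(x) = -(15/16)x^5 - (495/4)x^4 - (15/2)x^3 - 63x^2 + (39/2)x


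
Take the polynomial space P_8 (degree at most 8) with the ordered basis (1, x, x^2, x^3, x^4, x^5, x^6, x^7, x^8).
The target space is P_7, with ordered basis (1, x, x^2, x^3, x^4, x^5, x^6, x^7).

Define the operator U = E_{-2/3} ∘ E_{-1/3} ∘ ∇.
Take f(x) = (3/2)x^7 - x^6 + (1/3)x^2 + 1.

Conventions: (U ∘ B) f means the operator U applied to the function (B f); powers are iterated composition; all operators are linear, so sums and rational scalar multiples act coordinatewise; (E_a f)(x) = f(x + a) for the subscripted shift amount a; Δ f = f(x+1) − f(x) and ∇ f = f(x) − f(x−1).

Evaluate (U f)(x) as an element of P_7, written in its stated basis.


the result is g(x) = (21/2)x^6 - (201/2)x^5 + (825/2)x^4 - (1855/2)x^3 + (2403/2)x^2 - (5081/6)x + 505/2

∇ f = (21/2)x^6 - (75/2)x^5 + (135/2)x^4 - (145/2)x^3 + (93/2)x^2 - (95/6)x + 13/6
E_{-1/3} ∇ f = (21/2)x^6 - (117/2)x^5 + (295/2)x^4 - (3815/18)x^3 + (1079/6)x^2 - (4513/54)x + 7921/486
E_{-2/3} E_{-1/3} ∇ f = (21/2)x^6 - (201/2)x^5 + (825/2)x^4 - (1855/2)x^3 + (2403/2)x^2 - (5081/6)x + 505/2


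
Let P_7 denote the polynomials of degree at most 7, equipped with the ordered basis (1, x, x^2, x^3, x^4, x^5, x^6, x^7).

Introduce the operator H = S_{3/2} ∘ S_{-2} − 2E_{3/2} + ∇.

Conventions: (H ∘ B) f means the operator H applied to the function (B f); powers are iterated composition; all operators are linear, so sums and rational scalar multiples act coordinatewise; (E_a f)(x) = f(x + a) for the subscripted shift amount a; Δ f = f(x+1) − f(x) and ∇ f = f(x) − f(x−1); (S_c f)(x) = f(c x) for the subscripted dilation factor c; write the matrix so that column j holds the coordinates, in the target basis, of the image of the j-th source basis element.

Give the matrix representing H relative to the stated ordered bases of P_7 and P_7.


image of 1: -1
image of x: -5x - 2
image of x^2: 7x^2 - 4x - 11/2
image of x^3: -29x^3 - 6x^2 - (33/2)x - 23/4
image of x^4: 79x^4 - 8x^3 - 33x^2 - 23x - 89/8
image of x^5: -245x^5 - 10x^4 - 55x^3 - (115/2)x^2 - (445/8)x - 227/16
image of x^6: 727x^6 - 12x^5 - (165/2)x^4 - 115x^3 - (1335/8)x^2 - (681/8)x - 761/32
image of x^7: -2189x^7 - 14x^6 - (231/2)x^5 - (805/4)x^4 - (3115/8)x^3 - (4767/16)x^2 - (5327/32)x - 2123/64
each image's coordinates form column j of the matrix

the matrix is [[-1, -2, -11/2, -23/4, -89/8, -227/16, -761/32, -2123/64]; [0, -5, -4, -33/2, -23, -445/8, -681/8, -5327/32]; [0, 0, 7, -6, -33, -115/2, -1335/8, -4767/16]; [0, 0, 0, -29, -8, -55, -115, -3115/8]; [0, 0, 0, 0, 79, -10, -165/2, -805/4]; [0, 0, 0, 0, 0, -245, -12, -231/2]; [0, 0, 0, 0, 0, 0, 727, -14]; [0, 0, 0, 0, 0, 0, 0, -2189]] (rows listed top to bottom)


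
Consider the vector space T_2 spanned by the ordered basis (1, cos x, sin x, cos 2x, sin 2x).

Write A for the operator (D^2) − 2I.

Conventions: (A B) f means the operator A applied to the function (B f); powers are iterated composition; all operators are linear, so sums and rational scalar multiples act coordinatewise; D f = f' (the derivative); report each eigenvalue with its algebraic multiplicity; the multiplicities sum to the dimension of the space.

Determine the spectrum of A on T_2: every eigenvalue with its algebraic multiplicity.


image of 1: -2
image of cos x: -3cos x
image of sin x: -3sin x
image of cos 2x: -6cos 2x
image of sin 2x: -6sin 2x
the matrix is diagonal; its diagonal is (-2, -3, -3, -6, -6)
for a triangular matrix the eigenvalues are the diagonal entries, with algebraic multiplicity their repetition count

λ = -6 (multiplicity 2), λ = -3 (multiplicity 2), λ = -2 (multiplicity 1)


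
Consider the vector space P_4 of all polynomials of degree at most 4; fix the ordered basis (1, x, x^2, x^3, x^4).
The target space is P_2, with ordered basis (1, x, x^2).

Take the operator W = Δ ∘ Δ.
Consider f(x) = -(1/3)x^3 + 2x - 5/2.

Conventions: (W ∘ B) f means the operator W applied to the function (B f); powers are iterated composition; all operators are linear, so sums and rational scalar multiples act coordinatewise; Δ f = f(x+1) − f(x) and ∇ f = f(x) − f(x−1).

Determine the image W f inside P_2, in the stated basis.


g(x) = -2x - 2

Δ f = -x^2 - x + 5/3
Δ Δ f = -2x - 2


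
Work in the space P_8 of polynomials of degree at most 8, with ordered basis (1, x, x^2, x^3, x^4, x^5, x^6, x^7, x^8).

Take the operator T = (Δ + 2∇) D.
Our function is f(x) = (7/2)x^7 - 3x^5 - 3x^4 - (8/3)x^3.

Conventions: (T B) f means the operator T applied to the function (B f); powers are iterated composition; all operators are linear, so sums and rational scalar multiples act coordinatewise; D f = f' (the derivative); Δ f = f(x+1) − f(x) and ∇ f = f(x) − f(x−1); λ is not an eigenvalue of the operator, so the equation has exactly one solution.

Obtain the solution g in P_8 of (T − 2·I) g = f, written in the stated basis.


the image equals g(x) = -(7/4)x^7 - (435/4)x^5 + (747/8)x^4 - (10886/3)x^3 + (27231/8)x^2 - 36591x + 131943/8

write g with unknown coordinates in the stated basis and equate coefficients in (T − 2·I) g = f
solving from the highest basis element down gives g = -(7/4)x^7 - (435/4)x^5 + (747/8)x^4 - (10886/3)x^3 + (27231/8)x^2 - 36591x + 131943/8
check: T g = -(441/2)x^5 + (735/4)x^4 - 7260x^3 + (27231/4)x^2 - 73182x + 131943/4
so T g − 2·g = (7/2)x^7 - 3x^5 - 3x^4 - (8/3)x^3 = f ✓


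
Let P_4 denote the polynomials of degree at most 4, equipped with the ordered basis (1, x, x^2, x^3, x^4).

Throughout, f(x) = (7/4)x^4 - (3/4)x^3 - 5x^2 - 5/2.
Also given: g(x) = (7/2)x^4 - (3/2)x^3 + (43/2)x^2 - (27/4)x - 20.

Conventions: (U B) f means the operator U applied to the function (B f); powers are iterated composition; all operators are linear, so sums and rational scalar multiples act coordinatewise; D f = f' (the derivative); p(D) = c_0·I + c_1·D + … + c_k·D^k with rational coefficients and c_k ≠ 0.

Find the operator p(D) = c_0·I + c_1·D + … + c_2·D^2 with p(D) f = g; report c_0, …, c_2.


D^0 f = (7/4)x^4 - (3/4)x^3 - 5x^2 - 5/2
D^1 f = 7x^3 - (9/4)x^2 - 10x
D^2 f = 21x^2 - (9/2)x - 10
matching coefficients of g against c_0 f + c_1 Df + … from the top degree down determines the c_i
solution: c_0 = 2, c_1 = 0, c_2 = 3/2

p(D) = 2·I + (3/2)·D^2, i.e. c_0 = 2, c_1 = 0, c_2 = 3/2


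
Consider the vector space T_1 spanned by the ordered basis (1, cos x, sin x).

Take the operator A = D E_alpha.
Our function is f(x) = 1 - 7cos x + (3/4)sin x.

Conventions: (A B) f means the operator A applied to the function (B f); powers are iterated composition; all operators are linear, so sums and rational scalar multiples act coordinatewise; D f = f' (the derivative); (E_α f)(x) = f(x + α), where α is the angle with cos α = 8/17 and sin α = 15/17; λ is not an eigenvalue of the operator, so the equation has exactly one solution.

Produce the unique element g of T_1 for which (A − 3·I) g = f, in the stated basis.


write g with unknown coordinates in the stated basis and equate coefficients in (A − 3·I) g = f
solving from the highest basis element down gives g = -1/3 + (114/65)cos x - (211/520)sin x
check: A g = -(113/65)cos x - (243/520)sin x
so A g − 3·g = 1 - 7cos x + (3/4)sin x = f ✓

the result is g(x) = -1/3 + (114/65)cos x - (211/520)sin x


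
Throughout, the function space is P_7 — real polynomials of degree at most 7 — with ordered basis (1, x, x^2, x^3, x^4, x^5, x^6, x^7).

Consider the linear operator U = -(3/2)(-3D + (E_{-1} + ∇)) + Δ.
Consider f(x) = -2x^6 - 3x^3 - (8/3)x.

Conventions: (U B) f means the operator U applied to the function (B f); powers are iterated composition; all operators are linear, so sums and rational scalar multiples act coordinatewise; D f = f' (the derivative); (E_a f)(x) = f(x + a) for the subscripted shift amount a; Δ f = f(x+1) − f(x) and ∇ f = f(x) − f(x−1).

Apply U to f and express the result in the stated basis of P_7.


the image equals g(x) = 3x^6 - 66x^5 - 30x^4 - (71/2)x^3 - (159/2)x^2 - 17x - 59/3

D f = -12x^5 - 9x^2 - 8/3
(-3D) f = 36x^5 + 27x^2 + 8
E_{-1} f = -2x^6 + 12x^5 - 30x^4 + 37x^3 - 21x^2 + (1/3)x + 11/3
∇ f = -12x^5 + 30x^4 - 40x^3 + 21x^2 - 3x - 11/3
(E_{-1} + ∇) f = -2x^6 - 3x^3 - (8/3)x
(-3D + (E_{-1} + ∇)) f = -2x^6 + 36x^5 - 3x^3 + 27x^2 - (8/3)x + 8
(-(3/2)(-3D + (E_{-1} + ∇))) f = 3x^6 - 54x^5 + (9/2)x^3 - (81/2)x^2 + 4x - 12
Δ f = -12x^5 - 30x^4 - 40x^3 - 39x^2 - 21x - 23/3
(-(3/2)(-3D + (E_{-1} + ∇)) + Δ) f = 3x^6 - 66x^5 - 30x^4 - (71/2)x^3 - (159/2)x^2 - 17x - 59/3


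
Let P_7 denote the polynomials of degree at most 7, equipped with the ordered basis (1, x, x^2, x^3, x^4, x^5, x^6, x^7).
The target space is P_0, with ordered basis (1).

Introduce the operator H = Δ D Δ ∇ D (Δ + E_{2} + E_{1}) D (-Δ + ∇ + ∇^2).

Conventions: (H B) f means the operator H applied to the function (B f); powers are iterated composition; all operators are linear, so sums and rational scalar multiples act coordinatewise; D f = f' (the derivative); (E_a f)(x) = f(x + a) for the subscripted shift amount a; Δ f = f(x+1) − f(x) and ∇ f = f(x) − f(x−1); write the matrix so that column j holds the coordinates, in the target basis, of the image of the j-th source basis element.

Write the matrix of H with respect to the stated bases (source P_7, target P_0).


the matrix is [[0, 0, 0, 0, 0, 0, 0, 0]] (rows listed top to bottom)

image of 1: 0
image of x: 0
image of x^2: 0
image of x^3: 0
image of x^4: 0
image of x^5: 0
image of x^6: 0
image of x^7: 0
each image's coordinates form column j of the matrix


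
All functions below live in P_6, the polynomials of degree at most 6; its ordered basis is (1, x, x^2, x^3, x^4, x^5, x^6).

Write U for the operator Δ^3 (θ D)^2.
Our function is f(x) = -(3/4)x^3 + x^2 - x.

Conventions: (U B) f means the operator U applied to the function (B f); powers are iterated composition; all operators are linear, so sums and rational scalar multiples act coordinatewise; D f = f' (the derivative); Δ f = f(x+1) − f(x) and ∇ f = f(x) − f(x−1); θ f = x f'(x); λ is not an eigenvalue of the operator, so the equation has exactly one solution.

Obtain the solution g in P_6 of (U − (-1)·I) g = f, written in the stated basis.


the image equals g(x) = -(3/4)x^3 + x^2 - x

write g with unknown coordinates in the stated basis and equate coefficients in (U − (-1)·I) g = f
solving from the highest basis element down gives g = -(3/4)x^3 + x^2 - x
check: U g = 0
so U g − (-1)·g = -(3/4)x^3 + x^2 - x = f ✓


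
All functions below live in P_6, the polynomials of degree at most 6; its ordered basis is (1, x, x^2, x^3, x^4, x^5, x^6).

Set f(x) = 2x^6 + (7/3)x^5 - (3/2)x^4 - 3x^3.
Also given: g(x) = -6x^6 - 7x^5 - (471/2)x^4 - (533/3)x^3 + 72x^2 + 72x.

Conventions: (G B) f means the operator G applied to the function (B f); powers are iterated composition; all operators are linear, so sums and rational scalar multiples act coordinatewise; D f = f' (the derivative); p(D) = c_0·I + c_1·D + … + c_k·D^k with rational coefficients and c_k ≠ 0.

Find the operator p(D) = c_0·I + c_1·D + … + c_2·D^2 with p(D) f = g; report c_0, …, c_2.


D^0 f = 2x^6 + (7/3)x^5 - (3/2)x^4 - 3x^3
D^1 f = 12x^5 + (35/3)x^4 - 6x^3 - 9x^2
D^2 f = 60x^4 + (140/3)x^3 - 18x^2 - 18x
matching coefficients of g against c_0 f + c_1 Df + … from the top degree down determines the c_i
solution: c_0 = -3, c_1 = 0, c_2 = -4

p(D) = -3·I − 4·D^2, i.e. c_0 = -3, c_1 = 0, c_2 = -4


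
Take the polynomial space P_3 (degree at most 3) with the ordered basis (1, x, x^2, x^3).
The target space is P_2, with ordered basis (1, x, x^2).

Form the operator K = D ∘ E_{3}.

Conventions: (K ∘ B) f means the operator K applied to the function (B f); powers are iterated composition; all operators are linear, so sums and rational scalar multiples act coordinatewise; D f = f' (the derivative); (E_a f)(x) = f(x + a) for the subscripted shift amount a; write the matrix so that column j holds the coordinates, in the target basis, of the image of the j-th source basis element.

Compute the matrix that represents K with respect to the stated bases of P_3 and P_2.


image of 1: 0
image of x: 1
image of x^2: 2x + 6
image of x^3: 3x^2 + 18x + 27
each image's coordinates form column j of the matrix

the matrix is [[0, 1, 6, 27]; [0, 0, 2, 18]; [0, 0, 0, 3]] (rows listed top to bottom)


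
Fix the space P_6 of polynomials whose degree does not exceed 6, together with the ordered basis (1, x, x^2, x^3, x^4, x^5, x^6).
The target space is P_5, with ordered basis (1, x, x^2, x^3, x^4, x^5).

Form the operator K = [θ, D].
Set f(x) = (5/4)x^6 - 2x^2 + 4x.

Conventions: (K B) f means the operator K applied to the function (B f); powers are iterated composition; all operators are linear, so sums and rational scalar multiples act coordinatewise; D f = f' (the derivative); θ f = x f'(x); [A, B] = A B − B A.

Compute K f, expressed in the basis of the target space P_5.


D f = (15/2)x^5 - 4x + 4
θ D f = (75/2)x^5 - 4x
θ f = (15/2)x^6 - 4x^2 + 4x
D θ f = 45x^5 - 8x + 4
[θ, D] f = -(15/2)x^5 + 4x - 4

g(x) = -(15/2)x^5 + 4x - 4


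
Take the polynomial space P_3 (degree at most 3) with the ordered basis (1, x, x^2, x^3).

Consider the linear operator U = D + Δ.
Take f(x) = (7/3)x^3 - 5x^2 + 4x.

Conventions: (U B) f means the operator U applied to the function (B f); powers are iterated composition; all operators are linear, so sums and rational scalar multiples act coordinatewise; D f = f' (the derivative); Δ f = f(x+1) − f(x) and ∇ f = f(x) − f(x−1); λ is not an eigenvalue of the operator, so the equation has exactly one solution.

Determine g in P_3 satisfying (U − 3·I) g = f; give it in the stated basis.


write g with unknown coordinates in the stated basis and equate coefficients in (U − 3·I) g = f
solving from the highest basis element down gives g = -(7/9)x^3 + (1/9)x^2 - (53/27)x - 124/81
check: U g = -(14/3)x^2 - (17/9)x - 124/27
so U g − 3·g = (7/3)x^3 - 5x^2 + 4x = f ✓

g(x) = -(7/9)x^3 + (1/9)x^2 - (53/27)x - 124/81


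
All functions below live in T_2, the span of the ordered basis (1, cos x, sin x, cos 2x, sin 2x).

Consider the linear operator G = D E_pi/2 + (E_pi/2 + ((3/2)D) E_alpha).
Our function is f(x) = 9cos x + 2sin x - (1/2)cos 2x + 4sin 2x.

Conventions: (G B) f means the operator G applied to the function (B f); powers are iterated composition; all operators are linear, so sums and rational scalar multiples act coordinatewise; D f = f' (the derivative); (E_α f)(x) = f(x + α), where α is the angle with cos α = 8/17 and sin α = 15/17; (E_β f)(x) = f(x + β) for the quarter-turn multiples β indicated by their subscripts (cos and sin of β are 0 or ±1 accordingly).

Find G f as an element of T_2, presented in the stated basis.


E_pi/2 f = 2cos x - 9sin x + (1/2)cos 2x - 4sin 2x
D E_pi/2 f = -9cos x - 2sin x - 8cos 2x - sin 2x
E_pi/2 f = 2cos x - 9sin x + (1/2)cos 2x - 4sin 2x
E_alpha f = 6cos x - 7sin x + (2081/578)cos 2x - (524/289)sin 2x
D E_alpha f = -7cos x - 6sin x - (1048/289)cos 2x - (2081/289)sin 2x
((3/2)D) E_alpha f = -(21/2)cos x - 9sin x - (1572/289)cos 2x - (6243/578)sin 2x
(E_pi/2 + ((3/2)D) E_alpha) f = -(17/2)cos x - 18sin x - (2855/578)cos 2x - (8555/578)sin 2x
(D E_pi/2 + (E_pi/2 + ((3/2)D) E_alpha)) f = -(35/2)cos x - 20sin x - (7479/578)cos 2x - (9133/578)sin 2x

g(x) = -(35/2)cos x - 20sin x - (7479/578)cos 2x - (9133/578)sin 2x


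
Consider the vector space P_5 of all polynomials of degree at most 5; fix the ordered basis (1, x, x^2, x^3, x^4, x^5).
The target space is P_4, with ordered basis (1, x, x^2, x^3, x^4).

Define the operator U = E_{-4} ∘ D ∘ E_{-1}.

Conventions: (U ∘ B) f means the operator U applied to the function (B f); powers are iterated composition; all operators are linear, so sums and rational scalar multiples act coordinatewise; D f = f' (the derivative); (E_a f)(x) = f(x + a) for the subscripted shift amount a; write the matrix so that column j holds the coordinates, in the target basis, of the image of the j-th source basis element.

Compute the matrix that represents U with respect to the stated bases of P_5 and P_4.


the matrix is [[0, 1, -10, 75, -500, 3125]; [0, 0, 2, -30, 300, -2500]; [0, 0, 0, 3, -60, 750]; [0, 0, 0, 0, 4, -100]; [0, 0, 0, 0, 0, 5]] (rows listed top to bottom)

image of 1: 0
image of x: 1
image of x^2: 2x - 10
image of x^3: 3x^2 - 30x + 75
image of x^4: 4x^3 - 60x^2 + 300x - 500
image of x^5: 5x^4 - 100x^3 + 750x^2 - 2500x + 3125
each image's coordinates form column j of the matrix


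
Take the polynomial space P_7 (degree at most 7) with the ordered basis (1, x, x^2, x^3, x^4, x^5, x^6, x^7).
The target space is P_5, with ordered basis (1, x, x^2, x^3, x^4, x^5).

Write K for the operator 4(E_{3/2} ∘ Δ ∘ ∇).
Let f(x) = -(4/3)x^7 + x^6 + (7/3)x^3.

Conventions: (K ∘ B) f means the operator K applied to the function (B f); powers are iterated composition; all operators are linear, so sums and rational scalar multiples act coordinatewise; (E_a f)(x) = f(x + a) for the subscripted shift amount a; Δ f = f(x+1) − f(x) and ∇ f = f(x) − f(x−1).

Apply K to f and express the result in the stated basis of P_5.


the result is g(x) = -224x^5 - 1560x^4 - (14080/3)x^3 - 7500x^2 - (18686/3)x - 4207/2

∇ f = -(28/3)x^6 + 34x^5 - (185/3)x^4 + (200/3)x^3 - 36x^2 + (25/3)x
Δ ∇ f = -56x^5 + 30x^4 - (280/3)x^3 + 30x^2 - (14/3)x + 2
E_{3/2} Δ ∇ f = -56x^5 - 390x^4 - (3520/3)x^3 - 1875x^2 - (9343/6)x - 4207/8
(4(E_{3/2} ∘ Δ ∘ ∇)) f = -224x^5 - 1560x^4 - (14080/3)x^3 - 7500x^2 - (18686/3)x - 4207/2


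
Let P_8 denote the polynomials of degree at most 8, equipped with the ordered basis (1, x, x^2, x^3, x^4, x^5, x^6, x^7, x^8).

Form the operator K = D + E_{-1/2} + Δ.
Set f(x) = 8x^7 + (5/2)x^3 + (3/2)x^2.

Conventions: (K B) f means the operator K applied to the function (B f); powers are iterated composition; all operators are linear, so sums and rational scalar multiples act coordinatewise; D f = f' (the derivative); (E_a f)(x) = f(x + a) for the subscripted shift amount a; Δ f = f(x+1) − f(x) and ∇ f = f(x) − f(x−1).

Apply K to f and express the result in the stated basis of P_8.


g(x) = 8x^7 + 84x^6 + 210x^5 + 245x^4 + 300x^3 + (351/2)x^2 + (283/4)x + 12

D f = 56x^6 + (15/2)x^2 + 3x
E_{-1/2} f = 8x^7 - 28x^6 + 42x^5 - 35x^4 + 20x^3 - (15/2)x^2 + (5/4)x
Δ f = 56x^6 + 168x^5 + 280x^4 + 280x^3 + (351/2)x^2 + (133/2)x + 12
(D + E_{-1/2} + Δ) f = 8x^7 + 84x^6 + 210x^5 + 245x^4 + 300x^3 + (351/2)x^2 + (283/4)x + 12


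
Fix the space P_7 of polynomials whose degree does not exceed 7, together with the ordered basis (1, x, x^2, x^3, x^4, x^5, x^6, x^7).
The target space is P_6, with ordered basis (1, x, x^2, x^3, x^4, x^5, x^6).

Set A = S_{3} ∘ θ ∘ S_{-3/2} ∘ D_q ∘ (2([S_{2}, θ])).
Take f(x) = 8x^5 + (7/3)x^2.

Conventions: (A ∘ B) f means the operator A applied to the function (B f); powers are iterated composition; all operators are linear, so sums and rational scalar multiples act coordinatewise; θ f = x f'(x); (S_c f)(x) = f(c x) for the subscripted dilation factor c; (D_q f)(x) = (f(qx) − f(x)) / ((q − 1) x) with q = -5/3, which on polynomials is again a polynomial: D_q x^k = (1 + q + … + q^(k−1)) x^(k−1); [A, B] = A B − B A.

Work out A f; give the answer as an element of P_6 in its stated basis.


the result is g(x) = 0

θ f = 40x^5 + (14/3)x^2
S_{2} θ f = 1280x^5 + (56/3)x^2
S_{2} f = 256x^5 + (28/3)x^2
θ S_{2} f = 1280x^5 + (56/3)x^2
[S_{2}, θ] f = 0
(2([S_{2}, θ])) f = 0
D_q (2([S_{2}, θ])) f = 0
S_{-3/2} D_q (2([S_{2}, θ])) f = 0
θ S_{-3/2} D_q (2([S_{2}, θ])) f = 0
S_{3} (θ ∘ S_{-3/2} ∘ D_q) (2([S_{2}, θ])) f = 0


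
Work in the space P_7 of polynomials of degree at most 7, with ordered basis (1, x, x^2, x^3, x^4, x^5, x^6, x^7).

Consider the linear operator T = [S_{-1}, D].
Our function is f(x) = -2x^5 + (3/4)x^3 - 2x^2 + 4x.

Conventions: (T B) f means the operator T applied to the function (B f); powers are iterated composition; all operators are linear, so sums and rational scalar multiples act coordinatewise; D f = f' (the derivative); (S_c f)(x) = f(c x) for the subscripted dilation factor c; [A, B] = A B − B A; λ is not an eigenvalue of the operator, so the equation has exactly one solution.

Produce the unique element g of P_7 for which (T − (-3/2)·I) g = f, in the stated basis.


the result is g(x) = -(4/3)x^5 + (80/9)x^4 + (2587/54)x^3 - (5210/27)x^2 - (41464/81)x + 165856/243

write g with unknown coordinates in the stated basis and equate coefficients in (T − (-3/2)·I) g = f
solving from the highest basis element down gives g = -(4/3)x^5 + (80/9)x^4 + (2587/54)x^3 - (5210/27)x^2 - (41464/81)x + 165856/243
check: T g = -(40/3)x^4 - (640/9)x^3 + (2587/9)x^2 + (20840/27)x - 82928/81
so T g − (-3/2)·g = -2x^5 + (3/4)x^3 - 2x^2 + 4x = f ✓


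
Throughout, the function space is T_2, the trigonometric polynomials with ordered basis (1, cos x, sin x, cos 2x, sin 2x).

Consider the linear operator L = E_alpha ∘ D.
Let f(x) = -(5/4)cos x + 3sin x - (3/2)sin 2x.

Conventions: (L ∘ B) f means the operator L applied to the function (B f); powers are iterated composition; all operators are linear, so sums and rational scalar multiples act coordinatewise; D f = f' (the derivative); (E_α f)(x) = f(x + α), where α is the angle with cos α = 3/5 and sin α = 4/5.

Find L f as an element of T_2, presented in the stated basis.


g(x) = (14/5)cos x - (33/20)sin x + (21/25)cos 2x + (72/25)sin 2x

D f = 3cos x + (5/4)sin x - 3cos 2x
E_alpha D f = (14/5)cos x - (33/20)sin x + (21/25)cos 2x + (72/25)sin 2x


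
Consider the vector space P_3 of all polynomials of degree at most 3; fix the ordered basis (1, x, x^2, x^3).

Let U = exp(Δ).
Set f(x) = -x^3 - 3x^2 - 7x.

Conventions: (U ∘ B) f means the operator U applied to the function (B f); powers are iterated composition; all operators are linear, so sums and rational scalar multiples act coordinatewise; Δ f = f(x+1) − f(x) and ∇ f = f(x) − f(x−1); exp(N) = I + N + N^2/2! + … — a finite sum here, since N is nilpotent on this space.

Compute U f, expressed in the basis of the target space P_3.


order-1 term: -3x^2 - 9x - 11
order-2 term: -3x - 6
order-3 term: -1
the series for exp(Δ) f terminates at order 3
exp(Δ) f = -x^3 - 6x^2 - 19x - 18

the image equals g(x) = -x^3 - 6x^2 - 19x - 18


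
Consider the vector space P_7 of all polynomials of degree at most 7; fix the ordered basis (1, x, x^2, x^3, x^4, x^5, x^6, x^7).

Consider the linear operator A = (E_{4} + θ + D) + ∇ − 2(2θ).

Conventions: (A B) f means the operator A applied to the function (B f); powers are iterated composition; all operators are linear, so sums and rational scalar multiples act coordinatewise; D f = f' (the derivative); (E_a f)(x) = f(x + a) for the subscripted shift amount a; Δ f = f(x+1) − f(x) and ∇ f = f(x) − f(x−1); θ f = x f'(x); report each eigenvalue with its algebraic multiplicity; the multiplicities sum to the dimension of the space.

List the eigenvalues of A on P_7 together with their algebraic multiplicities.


image of 1: 1
image of x: -2x + 6
image of x^2: -5x^2 + 12x + 15
image of x^3: -8x^3 + 18x^2 + 45x + 65
image of x^4: -11x^4 + 24x^3 + 90x^2 + 260x + 255
image of x^5: -14x^5 + 30x^4 + 150x^3 + 650x^2 + 1275x + 1025
image of x^6: -17x^6 + 36x^5 + 225x^4 + 1300x^3 + 3825x^2 + 6150x + 4095
image of x^7: -20x^7 + 42x^6 + 315x^5 + 2275x^4 + 8925x^3 + 21525x^2 + 28665x + 16385
the matrix is upper triangular; its diagonal is (1, -2, -5, -8, -11, -14, -17, -20)
for a triangular matrix the eigenvalues are the diagonal entries, with algebraic multiplicity their repetition count

λ = -20 (multiplicity 1), λ = -17 (multiplicity 1), λ = -14 (multiplicity 1), λ = -11 (multiplicity 1), λ = -8 (multiplicity 1), λ = -5 (multiplicity 1), λ = -2 (multiplicity 1), λ = 1 (multiplicity 1)


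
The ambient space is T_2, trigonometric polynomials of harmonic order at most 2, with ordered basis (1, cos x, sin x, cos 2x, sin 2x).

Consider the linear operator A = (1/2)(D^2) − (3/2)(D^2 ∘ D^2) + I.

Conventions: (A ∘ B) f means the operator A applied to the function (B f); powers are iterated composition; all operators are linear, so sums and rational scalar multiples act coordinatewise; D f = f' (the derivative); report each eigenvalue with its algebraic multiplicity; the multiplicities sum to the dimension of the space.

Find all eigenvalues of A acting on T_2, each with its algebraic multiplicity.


image of 1: 1
image of cos x: -cos x
image of sin x: -sin x
image of cos 2x: -25cos 2x
image of sin 2x: -25sin 2x
the matrix is diagonal; its diagonal is (1, -1, -1, -25, -25)
for a triangular matrix the eigenvalues are the diagonal entries, with algebraic multiplicity their repetition count

λ = -25 (multiplicity 2), λ = -1 (multiplicity 2), λ = 1 (multiplicity 1)


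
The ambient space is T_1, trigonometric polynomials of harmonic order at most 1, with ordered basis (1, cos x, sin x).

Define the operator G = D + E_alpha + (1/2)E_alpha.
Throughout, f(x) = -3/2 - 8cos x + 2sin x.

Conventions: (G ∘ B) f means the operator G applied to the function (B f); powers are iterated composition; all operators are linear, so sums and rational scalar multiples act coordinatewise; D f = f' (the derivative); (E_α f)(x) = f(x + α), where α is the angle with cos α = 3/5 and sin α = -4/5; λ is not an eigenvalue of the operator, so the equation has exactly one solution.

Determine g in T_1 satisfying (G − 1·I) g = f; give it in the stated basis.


g(x) = -3 + 24cos x + 28sin x

write g with unknown coordinates in the stated basis and equate coefficients in (G − 1·I) g = f
solving from the highest basis element down gives g = -3 + 24cos x + 28sin x
check: G g = -9/2 + 16cos x + 30sin x
so G g − 1·g = -3/2 - 8cos x + 2sin x = f ✓


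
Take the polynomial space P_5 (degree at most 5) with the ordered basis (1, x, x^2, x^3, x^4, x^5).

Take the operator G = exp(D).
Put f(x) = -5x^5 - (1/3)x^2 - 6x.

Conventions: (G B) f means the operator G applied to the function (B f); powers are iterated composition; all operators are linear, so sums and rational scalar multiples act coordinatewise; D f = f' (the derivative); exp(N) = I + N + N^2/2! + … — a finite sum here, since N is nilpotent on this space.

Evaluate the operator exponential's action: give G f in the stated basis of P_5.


order-1 term: -25x^4 - (2/3)x - 6
order-2 term: -50x^3 - 1/3
order-3 term: -50x^2
order-4 term: -25x
order-5 term: -5
the series for exp(D) f terminates at order 5
exp(D) f = -5x^5 - 25x^4 - 50x^3 - (151/3)x^2 - (95/3)x - 34/3

g(x) = -5x^5 - 25x^4 - 50x^3 - (151/3)x^2 - (95/3)x - 34/3
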